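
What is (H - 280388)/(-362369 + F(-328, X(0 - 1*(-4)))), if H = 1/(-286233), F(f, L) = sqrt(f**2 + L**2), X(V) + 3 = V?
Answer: 29082394596721445/37585594294742208 + 80256298405*sqrt(107585)/37585594294742208 ≈ 0.77446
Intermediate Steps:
X(V) = -3 + V
F(f, L) = sqrt(L**2 + f**2)
H = -1/286233 ≈ -3.4937e-6
(H - 280388)/(-362369 + F(-328, X(0 - 1*(-4)))) = (-1/286233 - 280388)/(-362369 + sqrt((-3 + (0 - 1*(-4)))**2 + (-328)**2)) = -80256298405/(286233*(-362369 + sqrt((-3 + (0 + 4))**2 + 107584))) = -80256298405/(286233*(-362369 + sqrt((-3 + 4)**2 + 107584))) = -80256298405/(286233*(-362369 + sqrt(1**2 + 107584))) = -80256298405/(286233*(-362369 + sqrt(1 + 107584))) = -80256298405/(286233*(-362369 + sqrt(107585)))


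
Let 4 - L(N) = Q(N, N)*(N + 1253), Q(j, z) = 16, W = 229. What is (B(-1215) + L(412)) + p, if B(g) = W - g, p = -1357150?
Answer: -1382342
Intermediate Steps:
B(g) = 229 - g
L(N) = -20044 - 16*N (L(N) = 4 - 16*(N + 1253) = 4 - 16*(1253 + N) = 4 - (20048 + 16*N) = 4 + (-20048 - 16*N) = -20044 - 16*N)
(B(-1215) + L(412)) + p = ((229 - 1*(-1215)) + (-20044 - 16*412)) - 1357150 = ((229 + 1215) + (-20044 - 6592)) - 1357150 = (1444 - 26636) - 1357150 = -25192 - 1357150 = -1382342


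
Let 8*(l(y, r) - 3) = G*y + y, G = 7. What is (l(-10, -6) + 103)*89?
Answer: 8544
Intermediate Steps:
l(y, r) = 3 + y (l(y, r) = 3 + (7*y + y)/8 = 3 + (8*y)/8 = 3 + y)
(l(-10, -6) + 103)*89 = ((3 - 10) + 103)*89 = (-7 + 103)*89 = 96*89 = 8544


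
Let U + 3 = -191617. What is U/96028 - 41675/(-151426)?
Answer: -6253570805/3635283982 ≈ -1.7202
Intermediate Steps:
U = -191620 (U = -3 - 191617 = -191620)
U/96028 - 41675/(-151426) = -191620/96028 - 41675/(-151426) = -191620*1/96028 - 41675*(-1/151426) = -47905/24007 + 41675/151426 = -6253570805/3635283982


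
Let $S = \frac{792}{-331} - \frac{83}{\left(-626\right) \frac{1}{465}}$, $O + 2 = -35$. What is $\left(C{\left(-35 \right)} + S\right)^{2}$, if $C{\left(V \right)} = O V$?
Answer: $\frac{78742490106911929}{42934326436} \approx 1.834 \cdot 10^{6}$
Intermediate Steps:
$O = -37$ ($O = -2 - 35 = -37$)
$C{\left(V \right)} = - 37 V$
$S = \frac{12279153}{207206}$ ($S = 792 \left(- \frac{1}{331}\right) - \frac{83}{\left(-626\right) \frac{1}{465}} = - \frac{792}{331} - \frac{83}{- \frac{626}{465}} = - \frac{792}{331} - - \frac{38595}{626} = - \frac{792}{331} + \frac{38595}{626} = \frac{12279153}{207206} \approx 59.261$)
$\left(C{\left(-35 \right)} + S\right)^{2} = \left(\left(-37\right) \left(-35\right) + \frac{12279153}{207206}\right)^{2} = \left(1295 + \frac{12279153}{207206}\right)^{2} = \left(\frac{280610923}{207206}\right)^{2} = \frac{78742490106911929}{42934326436}$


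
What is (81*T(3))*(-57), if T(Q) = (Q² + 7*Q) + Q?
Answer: -152361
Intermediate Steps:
T(Q) = Q² + 8*Q
(81*T(3))*(-57) = (81*(3*(8 + 3)))*(-57) = (81*(3*11))*(-57) = (81*33)*(-57) = 2673*(-57) = -152361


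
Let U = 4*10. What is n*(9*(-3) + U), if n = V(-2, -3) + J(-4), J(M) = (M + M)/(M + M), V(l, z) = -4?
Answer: -39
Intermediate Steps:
J(M) = 1 (J(M) = (2*M)/((2*M)) = (2*M)*(1/(2*M)) = 1)
n = -3 (n = -4 + 1 = -3)
U = 40
n*(9*(-3) + U) = -3*(9*(-3) + 40) = -3*(-27 + 40) = -3*13 = -39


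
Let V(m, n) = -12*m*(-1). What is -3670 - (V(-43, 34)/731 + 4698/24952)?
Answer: -778267861/212092 ≈ -3669.5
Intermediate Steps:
V(m, n) = 12*m (V(m, n) = -12*m*(-1) = 12*m)
-3670 - (V(-43, 34)/731 + 4698/24952) = -3670 - ((12*(-43))/731 + 4698/24952) = -3670 - (-516*1/731 + 4698*(1/24952)) = -3670 - (-12/17 + 2349/12476) = -3670 - 1*(-109779/212092) = -3670 + 109779/212092 = -778267861/212092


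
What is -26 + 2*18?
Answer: 10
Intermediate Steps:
-26 + 2*18 = -26 + 36 = 10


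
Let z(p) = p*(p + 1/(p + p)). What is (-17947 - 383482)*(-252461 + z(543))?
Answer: -34031946333/2 ≈ -1.7016e+10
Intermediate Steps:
z(p) = p*(p + 1/(2*p))
(-17947 - 383482)*(-252461 + z(543)) = (-17947 - 383482)*(-252461 + (½ + 543²)) = -401429*(-252461 + (½ + 294849)) = -401429*(-252461 + 589699/2) = -401429*84777/2 = -34031946333/2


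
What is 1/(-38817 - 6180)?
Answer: -1/44997 ≈ -2.2224e-5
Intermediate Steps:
1/(-38817 - 6180) = 1/(-44997) = -1/44997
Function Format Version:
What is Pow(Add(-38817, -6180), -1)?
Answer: Rational(-1, 44997) ≈ -2.2224e-5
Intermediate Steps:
Pow(Add(-38817, -6180), -1) = Pow(-44997, -1) = Rational(-1, 44997)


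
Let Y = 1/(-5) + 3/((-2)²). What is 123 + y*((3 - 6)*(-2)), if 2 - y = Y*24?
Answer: 279/5 ≈ 55.800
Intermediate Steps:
Y = 11/20 (Y = 1*(-⅕) + 3/4 = -⅕ + 3*(¼) = -⅕ + ¾ = 11/20 ≈ 0.55000)
y = -56/5 (y = 2 - 11*24/20 = 2 - 1*66/5 = 2 - 66/5 = -56/5 ≈ -11.200)
123 + y*((3 - 6)*(-2)) = 123 - 56*(3 - 6)*(-2)/5 = 123 - (-168)*(-2)/5 = 123 - 56/5*6 = 123 - 336/5 = 279/5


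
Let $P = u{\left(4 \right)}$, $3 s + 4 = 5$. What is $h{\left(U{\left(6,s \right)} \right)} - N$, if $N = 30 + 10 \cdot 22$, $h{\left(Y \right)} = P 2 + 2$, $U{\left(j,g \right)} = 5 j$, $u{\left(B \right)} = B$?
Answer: $-240$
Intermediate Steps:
$s = \frac{1}{3}$ ($s = - \frac{4}{3} + \frac{1}{3} \cdot 5 = - \frac{4}{3} + \frac{5}{3} = \frac{1}{3} \approx 0.33333$)
$P = 4$
$h{\left(Y \right)} = 10$ ($h{\left(Y \right)} = 4 \cdot 2 + 2 = 8 + 2 = 10$)
$N = 250$ ($N = 30 + 220 = 250$)
$h{\left(U{\left(6,s \right)} \right)} - N = 10 - 250 = -240$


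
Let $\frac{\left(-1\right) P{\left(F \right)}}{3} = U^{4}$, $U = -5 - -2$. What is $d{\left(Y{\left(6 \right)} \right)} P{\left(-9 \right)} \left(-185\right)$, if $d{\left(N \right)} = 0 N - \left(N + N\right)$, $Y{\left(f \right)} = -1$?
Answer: $89910$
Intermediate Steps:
$U = -3$ ($U = -5 + 2 = -3$)
$P{\left(F \right)} = -243$ ($P{\left(F \right)} = - 3 \left(-3\right)^{4} = \left(-3\right) 81 = -243$)
$d{\left(N \right)} = - 2 N$ ($d{\left(N \right)} = 0 - 2 N = - 2 N$)
$d{\left(Y{\left(6 \right)} \right)} P{\left(-9 \right)} \left(-185\right) = \left(-2\right) \left(-1\right) \left(-243\right) \left(-185\right) = 2 \left(-243\right) \left(-185\right) = \left(-486\right) \left(-185\right) = 89910$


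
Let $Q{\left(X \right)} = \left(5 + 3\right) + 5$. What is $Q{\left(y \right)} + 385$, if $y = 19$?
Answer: $398$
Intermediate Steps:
$Q{\left(X \right)} = 13$ ($Q{\left(X \right)} = 8 + 5 = 13$)
$Q{\left(y \right)} + 385 = 13 + 385 = 398$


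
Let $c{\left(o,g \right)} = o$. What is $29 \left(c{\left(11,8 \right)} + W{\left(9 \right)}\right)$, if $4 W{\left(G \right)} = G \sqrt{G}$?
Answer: $\frac{2059}{4} \approx 514.75$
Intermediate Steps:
$W{\left(G \right)} = \frac{G^{\frac{3}{2}}}{4}$ ($W{\left(G \right)} = \frac{G \sqrt{G}}{4} = \frac{G^{\frac{3}{2}}}{4}$)
$29 \left(c{\left(11,8 \right)} + W{\left(9 \right)}\right) = 29 \left(11 + \frac{9^{\frac{3}{2}}}{4}\right) = 29 \left(11 + \frac{1}{4} \cdot 27\right) = 29 \left(11 + \frac{27}{4}\right) = 29 \cdot \frac{71}{4} = \frac{2059}{4}$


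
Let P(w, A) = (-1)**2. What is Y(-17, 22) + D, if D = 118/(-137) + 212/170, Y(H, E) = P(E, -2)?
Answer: 16137/11645 ≈ 1.3857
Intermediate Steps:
P(w, A) = 1
Y(H, E) = 1
D = 4492/11645 (D = 118*(-1/137) + 212*(1/170) = -118/137 + 106/85 = 4492/11645 ≈ 0.38575)
Y(-17, 22) + D = 1 + 4492/11645 = 16137/11645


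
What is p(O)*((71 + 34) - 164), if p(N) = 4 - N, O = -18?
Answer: -1298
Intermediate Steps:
p(O)*((71 + 34) - 164) = (4 - 1*(-18))*((71 + 34) - 164) = (4 + 18)*(105 - 164) = 22*(-59) = -1298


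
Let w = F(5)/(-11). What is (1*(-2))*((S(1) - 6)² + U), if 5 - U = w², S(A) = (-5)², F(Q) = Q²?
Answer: -87322/121 ≈ -721.67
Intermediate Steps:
w = -25/11 (w = 5²/(-11) = 25*(-1/11) = -25/11 ≈ -2.2727)
S(A) = 25
U = -20/121 (U = 5 - (-25/11)² = 5 - 1*625/121 = 5 - 625/121 = -20/121 ≈ -0.16529)
(1*(-2))*((S(1) - 6)² + U) = (1*(-2))*((25 - 6)² - 20/121) = -2*(19² - 20/121) = -2*(361 - 20/121) = -2*43661/121 = -87322/121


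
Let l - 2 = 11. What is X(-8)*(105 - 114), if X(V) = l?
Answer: -117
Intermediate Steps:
l = 13 (l = 2 + 11 = 13)
X(V) = 13
X(-8)*(105 - 114) = 13*(105 - 114) = 13*(-9) = -117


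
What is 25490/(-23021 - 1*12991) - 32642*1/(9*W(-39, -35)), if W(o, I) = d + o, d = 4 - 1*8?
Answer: 194273179/2322774 ≈ 83.638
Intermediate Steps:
d = -4 (d = 4 - 8 = -4)
W(o, I) = -4 + o
25490/(-23021 - 1*12991) - 32642*1/(9*W(-39, -35)) = 25490/(-23021 - 1*12991) - 32642*1/(9*(-4 - 39)) = 25490/(-23021 - 12991) - 32642/((-43*9)) = 25490/(-36012) - 32642/(-387) = 25490*(-1/36012) - 32642*(-1/387) = -12745/18006 + 32642/387 = 194273179/2322774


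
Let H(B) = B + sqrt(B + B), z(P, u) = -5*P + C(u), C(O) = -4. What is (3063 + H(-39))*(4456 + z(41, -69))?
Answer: 12842928 + 4247*I*sqrt(78) ≈ 1.2843e+7 + 37509.0*I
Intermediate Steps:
z(P, u) = -4 - 5*P (z(P, u) = -5*P - 4 = -4 - 5*P)
H(B) = B + sqrt(2)*sqrt(B) (H(B) = B + sqrt(2*B) = B + sqrt(2)*sqrt(B))
(3063 + H(-39))*(4456 + z(41, -69)) = (3063 + (-39 + sqrt(2)*sqrt(-39)))*(4456 + (-4 - 5*41)) = (3063 + (-39 + sqrt(2)*(I*sqrt(39))))*(4456 + (-4 - 205)) = (3063 + (-39 + I*sqrt(78)))*(4456 - 209) = (3024 + I*sqrt(78))*4247 = 12842928 + 4247*I*sqrt(78)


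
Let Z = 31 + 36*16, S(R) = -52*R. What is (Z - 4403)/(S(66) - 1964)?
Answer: 949/1349 ≈ 0.70348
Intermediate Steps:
Z = 607 (Z = 31 + 576 = 607)
(Z - 4403)/(S(66) - 1964) = (607 - 4403)/(-52*66 - 1964) = -3796/(-3432 - 1964) = -3796/(-5396) = -3796*(-1/5396) = 949/1349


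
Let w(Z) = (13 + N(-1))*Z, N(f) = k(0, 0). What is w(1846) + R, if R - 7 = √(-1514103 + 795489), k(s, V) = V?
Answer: 24005 + 3*I*√79846 ≈ 24005.0 + 847.71*I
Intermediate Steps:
N(f) = 0
w(Z) = 13*Z (w(Z) = (13 + 0)*Z = 13*Z)
R = 7 + 3*I*√79846 (R = 7 + √(-1514103 + 795489) = 7 + √(-718614) = 7 + 3*I*√79846 ≈ 7.0 + 847.71*I)
w(1846) + R = 13*1846 + (7 + 3*I*√79846) = 23998 + (7 + 3*I*√79846) = 24005 + 3*I*√79846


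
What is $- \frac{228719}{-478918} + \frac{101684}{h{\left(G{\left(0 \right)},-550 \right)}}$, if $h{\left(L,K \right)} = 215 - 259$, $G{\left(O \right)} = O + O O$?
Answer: $- \frac{1106550779}{478918} \approx -2310.5$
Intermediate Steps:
$G{\left(O \right)} = O + O^{2}$
$h{\left(L,K \right)} = -44$
$- \frac{228719}{-478918} + \frac{101684}{h{\left(G{\left(0 \right)},-550 \right)}} = - \frac{228719}{-478918} + \frac{101684}{-44} = \left(-228719\right) \left(- \frac{1}{478918}\right) + 101684 \left(- \frac{1}{44}\right) = \frac{228719}{478918} - 2311 = - \frac{1106550779}{478918}$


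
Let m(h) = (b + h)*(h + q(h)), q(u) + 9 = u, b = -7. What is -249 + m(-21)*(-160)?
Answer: -228729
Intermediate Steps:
q(u) = -9 + u
m(h) = (-9 + 2*h)*(-7 + h) (m(h) = (-7 + h)*(h + (-9 + h)) = (-7 + h)*(-9 + 2*h) = (-9 + 2*h)*(-7 + h))
-249 + m(-21)*(-160) = -249 + (63 - 23*(-21) + 2*(-21)²)*(-160) = -249 + (63 + 483 + 2*441)*(-160) = -249 + (63 + 483 + 882)*(-160) = -249 + 1428*(-160) = -249 - 228480 = -228729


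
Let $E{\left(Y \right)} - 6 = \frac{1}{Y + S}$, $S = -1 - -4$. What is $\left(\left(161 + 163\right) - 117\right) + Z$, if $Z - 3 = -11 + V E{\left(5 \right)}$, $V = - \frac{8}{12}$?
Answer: $\frac{2339}{12} \approx 194.92$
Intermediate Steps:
$S = 3$ ($S = -1 + 4 = 3$)
$V = - \frac{2}{3}$ ($V = \left(-8\right) \frac{1}{12} = - \frac{2}{3} \approx -0.66667$)
$E{\left(Y \right)} = 6 + \frac{1}{3 + Y}$ ($E{\left(Y \right)} = 6 + \frac{1}{Y + 3} = 6 + \frac{1}{3 + Y}$)
$Z = - \frac{145}{12}$ ($Z = 3 - \left(11 + \frac{2 \frac{19 + 6 \cdot 5}{3 + 5}}{3}\right) = 3 - \left(11 + \frac{2 \frac{19 + 30}{8}}{3}\right) = 3 - \left(11 + \frac{2 \cdot \frac{1}{8} \cdot 49}{3}\right) = 3 - \frac{181}{12} = - \frac{145}{12} \approx -12.083$)
$\left(\left(161 + 163\right) - 117\right) + Z = \left(\left(161 + 163\right) - 117\right) - \frac{145}{12} = \left(324 - 117\right) - \frac{145}{12} = 207 - \frac{145}{12} = \frac{2339}{12}$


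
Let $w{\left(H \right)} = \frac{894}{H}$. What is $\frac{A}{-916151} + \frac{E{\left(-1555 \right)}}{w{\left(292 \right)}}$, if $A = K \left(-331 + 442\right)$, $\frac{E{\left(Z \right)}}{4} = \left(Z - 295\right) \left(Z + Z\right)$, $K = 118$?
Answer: $\frac{3078307664789194}{409519497} \approx 7.5169 \cdot 10^{6}$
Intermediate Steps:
$E{\left(Z \right)} = 8 Z \left(-295 + Z\right)$ ($E{\left(Z \right)} = 4 \left(Z - 295\right) \left(Z + Z\right) = 4 \left(-295 + Z\right) 2 Z = 4 \cdot 2 Z \left(-295 + Z\right) = 8 Z \left(-295 + Z\right)$)
$A = 13098$ ($A = 118 \left(-331 + 442\right) = 118 \cdot 111 = 13098$)
$\frac{A}{-916151} + \frac{E{\left(-1555 \right)}}{w{\left(292 \right)}} = \frac{13098}{-916151} + \frac{8 \left(-1555\right) \left(-295 - 1555\right)}{894 \cdot \frac{1}{292}} = 13098 \left(- \frac{1}{916151}\right) + \frac{8 \left(-1555\right) \left(-1850\right)}{894 \cdot \frac{1}{292}} = - \frac{13098}{916151} + \frac{23014000}{\frac{447}{146}} = - \frac{13098}{916151} + 23014000 \cdot \frac{146}{447} = - \frac{13098}{916151} + \frac{3360044000}{447} = \frac{3078307664789194}{409519497}$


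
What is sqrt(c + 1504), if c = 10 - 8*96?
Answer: sqrt(746) ≈ 27.313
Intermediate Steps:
c = -758 (c = 10 - 768 = -758)
sqrt(c + 1504) = sqrt(-758 + 1504) = sqrt(746)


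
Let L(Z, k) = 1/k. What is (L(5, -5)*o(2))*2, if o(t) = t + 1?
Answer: -6/5 ≈ -1.2000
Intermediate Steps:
o(t) = 1 + t
(L(5, -5)*o(2))*2 = ((1 + 2)/(-5))*2 = -1/5*3*2 = -3/5*2 = -6/5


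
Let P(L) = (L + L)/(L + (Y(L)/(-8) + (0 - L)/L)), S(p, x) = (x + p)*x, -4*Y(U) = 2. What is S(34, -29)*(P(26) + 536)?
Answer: -31286360/401 ≈ -78021.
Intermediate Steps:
Y(U) = -1/2 (Y(U) = -1/4*2 = -1/2)
S(p, x) = x*(p + x) (S(p, x) = (p + x)*x = x*(p + x))
P(L) = 2*L/(-15/16 + L) (P(L) = (L + L)/(L + (-1/2/(-8) + (0 - L)/L)) = (2*L)/(L + (-1/2*(-1/8) + (-L)/L)) = (2*L)/(L + (1/16 - 1)) = (2*L)/(L - 15/16) = (2*L)/(-15/16 + L) = 2*L/(-15/16 + L))
S(34, -29)*(P(26) + 536) = (-29*(34 - 29))*(32*26/(-15 + 16*26) + 536) = (-29*5)*(32*26/(-15 + 416) + 536) = -145*(32*26/401 + 536) = -145*(32*26*(1/401) + 536) = -145*(832/401 + 536) = -145*215768/401 = -31286360/401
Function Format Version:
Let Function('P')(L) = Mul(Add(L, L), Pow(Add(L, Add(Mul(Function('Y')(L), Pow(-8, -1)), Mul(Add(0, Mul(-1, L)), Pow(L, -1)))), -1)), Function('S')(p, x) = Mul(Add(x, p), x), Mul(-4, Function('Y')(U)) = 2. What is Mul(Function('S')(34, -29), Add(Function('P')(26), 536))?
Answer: Rational(-31286360, 401) ≈ -78021.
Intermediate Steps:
Function('Y')(U) = Rational(-1, 2) (Function('Y')(U) = Mul(Rational(-1, 4), 2) = Rational(-1, 2))
Function('S')(p, x) = Mul(x, Add(p, x)) (Function('S')(p, x) = Mul(Add(p, x), x) = Mul(x, Add(p, x)))
Function('P')(L) = Mul(2, L, Pow(Add(Rational(-15, 16), L), -1)) (Function('P')(L) = Mul(Add(L, L), Pow(Add(L, Add(Mul(Rational(-1, 2), Pow(-8, -1)), Mul(Add(0, Mul(-1, L)), Pow(L, -1)))), -1)) = Mul(Mul(2, L), Pow(Add(L, Add(Mul(Rational(-1, 2), Rational(-1, 8)), Mul(Mul(-1, L), Pow(L, -1)))), -1)) = Mul(Mul(2, L), Pow(Add(L, Add(Rational(1, 16), -1)), -1)) = Mul(Mul(2, L), Pow(Add(L, Rational(-15, 16)), -1)) = Mul(Mul(2, L), Pow(Add(Rational(-15, 16), L), -1)) = Mul(2, L, Pow(Add(Rational(-15, 16), L), -1)))
Mul(Function('S')(34, -29), Add(Function('P')(26), 536)) = Mul(Mul(-29, Add(34, -29)), Add(Mul(32, 26, Pow(Add(-15, Mul(16, 26)), -1)), 536)) = Mul(Mul(-29, 5), Add(Mul(32, 26, Pow(Add(-15, 416), -1)), 536)) = Mul(-145, Add(Mul(32, 26, Pow(401, -1)), 536)) = Mul(-145, Add(Mul(32, 26, Rational(1, 401)), 536)) = Mul(-145, Add(Rational(832, 401), 536)) = Mul(-145, Rational(215768, 401)) = Rational(-31286360, 401)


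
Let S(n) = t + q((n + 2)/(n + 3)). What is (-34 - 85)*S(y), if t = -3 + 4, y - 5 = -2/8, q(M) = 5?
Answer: -714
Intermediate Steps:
y = 19/4 (y = 5 - 2/8 = 5 - 2*⅛ = 5 - ¼ = 19/4 ≈ 4.7500)
t = 1
S(n) = 6 (S(n) = 1 + 5 = 6)
(-34 - 85)*S(y) = (-34 - 85)*6 = -119*6 = -714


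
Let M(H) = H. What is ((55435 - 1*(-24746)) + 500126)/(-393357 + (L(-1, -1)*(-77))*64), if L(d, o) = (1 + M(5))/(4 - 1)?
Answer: -580307/403213 ≈ -1.4392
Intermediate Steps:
L(d, o) = 2 (L(d, o) = (1 + 5)/(4 - 1) = 6/3 = 6*(1/3) = 2)
((55435 - 1*(-24746)) + 500126)/(-393357 + (L(-1, -1)*(-77))*64) = ((55435 - 1*(-24746)) + 500126)/(-393357 + (2*(-77))*64) = ((55435 + 24746) + 500126)/(-393357 - 154*64) = (80181 + 500126)/(-393357 - 9856) = 580307/(-403213) = 580307*(-1/403213) = -580307/403213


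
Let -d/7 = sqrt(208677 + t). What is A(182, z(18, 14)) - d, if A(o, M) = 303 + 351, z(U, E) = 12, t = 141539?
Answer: 654 + 14*sqrt(87554) ≈ 4796.5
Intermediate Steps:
A(o, M) = 654
d = -14*sqrt(87554) (d = -7*sqrt(208677 + 141539) = -14*sqrt(87554) ≈ -4142.5)
A(182, z(18, 14)) - d = 654 - (-14)*sqrt(87554) = 654 + 14*sqrt(87554)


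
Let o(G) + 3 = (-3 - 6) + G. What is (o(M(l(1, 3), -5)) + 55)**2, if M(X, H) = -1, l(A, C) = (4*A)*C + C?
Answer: 1764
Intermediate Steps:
l(A, C) = C + 4*A*C (l(A, C) = 4*A*C + C = C + 4*A*C)
o(G) = -12 + G (o(G) = -3 + ((-3 - 6) + G) = -3 + (-9 + G) = -12 + G)
(o(M(l(1, 3), -5)) + 55)**2 = ((-12 - 1) + 55)**2 = (-13 + 55)**2 = 42**2 = 1764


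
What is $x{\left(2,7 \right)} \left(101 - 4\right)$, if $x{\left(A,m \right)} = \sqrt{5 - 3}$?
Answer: $97 \sqrt{2} \approx 137.18$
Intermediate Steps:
$x{\left(A,m \right)} = \sqrt{2}$
$x{\left(2,7 \right)} \left(101 - 4\right) = \sqrt{2} \left(101 - 4\right) = \sqrt{2} \cdot 97 = 97 \sqrt{2}$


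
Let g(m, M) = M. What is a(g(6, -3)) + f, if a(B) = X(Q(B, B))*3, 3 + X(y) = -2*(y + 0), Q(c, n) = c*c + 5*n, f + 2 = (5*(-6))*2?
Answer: -35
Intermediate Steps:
f = -62 (f = -2 + (5*(-6))*2 = -2 - 30*2 = -2 - 60 = -62)
Q(c, n) = c**2 + 5*n
X(y) = -3 - 2*y (X(y) = -3 - 2*(y + 0) = -3 - 2*y)
a(B) = -9 - 30*B - 6*B**2 (a(B) = (-3 - 2*(B**2 + 5*B))*3 = (-3 + (-10*B - 2*B**2))*3 = (-3 - 10*B - 2*B**2)*3 = -9 - 30*B - 6*B**2)
a(g(6, -3)) + f = (-9 - 30*(-3) - 6*(-3)**2) - 62 = (-9 + 90 - 6*9) - 62 = (-9 + 90 - 54) - 62 = 27 - 62 = -35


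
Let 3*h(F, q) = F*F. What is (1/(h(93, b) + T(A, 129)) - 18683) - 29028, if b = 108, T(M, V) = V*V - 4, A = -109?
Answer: -931318719/19520 ≈ -47711.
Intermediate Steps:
T(M, V) = -4 + V² (T(M, V) = V² - 4 = -4 + V²)
h(F, q) = F²/3 (h(F, q) = (F*F)/3 = F²/3)
(1/(h(93, b) + T(A, 129)) - 18683) - 29028 = (1/((⅓)*93² + (-4 + 129²)) - 18683) - 29028 = (1/((⅓)*8649 + (-4 + 16641)) - 18683) - 29028 = (1/(2883 + 16637) - 18683) - 29028 = (1/19520 - 18683) - 29028 = -364692159/19520 - 29028 = -931318719/19520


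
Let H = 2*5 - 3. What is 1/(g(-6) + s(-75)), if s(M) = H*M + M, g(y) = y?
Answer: -1/606 ≈ -0.0016502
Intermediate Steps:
H = 7 (H = 10 - 3 = 7)
s(M) = 8*M (s(M) = 7*M + M = 8*M)
1/(g(-6) + s(-75)) = 1/(-6 + 8*(-75)) = 1/(-6 - 600) = 1/(-606) = -1/606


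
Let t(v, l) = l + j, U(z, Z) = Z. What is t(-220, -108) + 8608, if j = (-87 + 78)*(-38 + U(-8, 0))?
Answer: 8842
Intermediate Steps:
j = 342 (j = (-87 + 78)*(-38 + 0) = -9*(-38) = 342)
t(v, l) = 342 + l (t(v, l) = l + 342 = 342 + l)
t(-220, -108) + 8608 = (342 - 108) + 8608 = 234 + 8608 = 8842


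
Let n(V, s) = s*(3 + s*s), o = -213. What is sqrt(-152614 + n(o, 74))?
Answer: 4*sqrt(15802) ≈ 502.82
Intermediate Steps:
n(V, s) = s*(3 + s**2)
sqrt(-152614 + n(o, 74)) = sqrt(-152614 + 74*(3 + 74**2)) = sqrt(-152614 + 74*(3 + 5476)) = sqrt(-152614 + 74*5479) = sqrt(-152614 + 405446) = sqrt(252832) = 4*sqrt(15802)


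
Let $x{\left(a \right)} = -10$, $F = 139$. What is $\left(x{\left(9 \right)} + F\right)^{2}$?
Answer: $16641$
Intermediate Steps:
$\left(x{\left(9 \right)} + F\right)^{2} = \left(-10 + 139\right)^{2} = 129^{2} = 16641$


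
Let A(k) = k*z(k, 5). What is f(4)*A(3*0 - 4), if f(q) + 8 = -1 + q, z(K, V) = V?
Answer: 100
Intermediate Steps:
f(q) = -9 + q (f(q) = -8 + (-1 + q) = -9 + q)
A(k) = 5*k (A(k) = k*5 = 5*k)
f(4)*A(3*0 - 4) = (-9 + 4)*(5*(3*0 - 4)) = -25*(0 - 4) = -25*(-4) = -5*(-20) = 100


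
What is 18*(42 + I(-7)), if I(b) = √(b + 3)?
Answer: 756 + 36*I ≈ 756.0 + 36.0*I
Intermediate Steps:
I(b) = √(3 + b)
18*(42 + I(-7)) = 18*(42 + √(3 - 7)) = 18*(42 + √(-4)) = 18*(42 + 2*I) = 756 + 36*I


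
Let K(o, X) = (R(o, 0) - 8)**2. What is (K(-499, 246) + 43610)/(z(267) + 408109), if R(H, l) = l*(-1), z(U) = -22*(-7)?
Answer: 43674/408263 ≈ 0.10698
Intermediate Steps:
z(U) = 154
R(H, l) = -l
K(o, X) = 64 (K(o, X) = (-1*0 - 8)**2 = (0 - 8)**2 = (-8)**2 = 64)
(K(-499, 246) + 43610)/(z(267) + 408109) = (64 + 43610)/(154 + 408109) = 43674/408263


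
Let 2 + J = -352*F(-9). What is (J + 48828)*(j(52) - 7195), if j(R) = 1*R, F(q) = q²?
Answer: -145102902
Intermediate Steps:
J = -28514 (J = -2 - 352*(-9)² = -2 - 352*81 = -2 - 28512 = -28514)
j(R) = R
(J + 48828)*(j(52) - 7195) = (-28514 + 48828)*(52 - 7195) = 20314*(-7143) = -145102902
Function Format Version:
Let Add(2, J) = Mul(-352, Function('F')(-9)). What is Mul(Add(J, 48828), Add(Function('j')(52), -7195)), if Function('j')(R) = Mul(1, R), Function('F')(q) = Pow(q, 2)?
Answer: -145102902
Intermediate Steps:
J = -28514 (J = Add(-2, Mul(-352, Pow(-9, 2))) = Add(-2, Mul(-352, 81)) = Add(-2, -28512) = -28514)
Function('j')(R) = R
Mul(Add(J, 48828), Add(Function('j')(52), -7195)) = Mul(Add(-28514, 48828), Add(52, -7195)) = Mul(20314, -7143) = -145102902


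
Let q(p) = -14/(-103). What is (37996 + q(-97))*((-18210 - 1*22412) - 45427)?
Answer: -336761538498/103 ≈ -3.2695e+9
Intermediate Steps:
q(p) = 14/103 (q(p) = -14*(-1/103) = 14/103)
(37996 + q(-97))*((-18210 - 1*22412) - 45427) = (37996 + 14/103)*((-18210 - 1*22412) - 45427) = 3913602*((-18210 - 22412) - 45427)/103 = 3913602*(-40622 - 45427)/103 = (3913602/103)*(-86049) = -336761538498/103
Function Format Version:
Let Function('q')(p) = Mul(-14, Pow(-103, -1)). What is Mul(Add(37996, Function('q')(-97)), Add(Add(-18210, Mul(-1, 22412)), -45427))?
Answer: Rational(-336761538498, 103) ≈ -3.2695e+9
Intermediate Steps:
Function('q')(p) = Rational(14, 103) (Function('q')(p) = Mul(-14, Rational(-1, 103)) = Rational(14, 103))
Mul(Add(37996, Function('q')(-97)), Add(Add(-18210, Mul(-1, 22412)), -45427)) = Mul(Add(37996, Rational(14, 103)), Add(Add(-18210, Mul(-1, 22412)), -45427)) = Mul(Rational(3913602, 103), Add(Add(-18210, -22412), -45427)) = Mul(Rational(3913602, 103), Add(-40622, -45427)) = Mul(Rational(3913602, 103), -86049) = Rational(-336761538498, 103)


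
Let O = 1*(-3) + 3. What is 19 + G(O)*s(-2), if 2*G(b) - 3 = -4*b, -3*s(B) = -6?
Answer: 22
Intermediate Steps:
s(B) = 2 (s(B) = -⅓*(-6) = 2)
O = 0 (O = -3 + 3 = 0)
G(b) = 3/2 - 2*b (G(b) = 3/2 + (-4*b)/2 = 3/2 - 2*b)
19 + G(O)*s(-2) = 19 + (3/2 - 2*0)*2 = 19 + (3/2 + 0)*2 = 19 + (3/2)*2 = 19 + 3 = 22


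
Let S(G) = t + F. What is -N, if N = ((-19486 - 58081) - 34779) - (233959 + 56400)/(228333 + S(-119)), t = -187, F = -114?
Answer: 25618773431/228032 ≈ 1.1235e+5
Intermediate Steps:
S(G) = -301 (S(G) = -187 - 114 = -301)
N = -25618773431/228032 (N = ((-19486 - 58081) - 34779) - (233959 + 56400)/(228333 - 301) = (-77567 - 34779) - 290359/228032 = -112346 - 290359/228032 = -25618773431/228032 ≈ -1.1235e+5)
-N = -1*(-25618773431/228032) = 25618773431/228032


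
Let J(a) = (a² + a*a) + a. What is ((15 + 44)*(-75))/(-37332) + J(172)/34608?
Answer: 8223685/4486062 ≈ 1.8332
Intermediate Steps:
J(a) = a + 2*a² (J(a) = (a² + a²) + a = 2*a² + a = a + 2*a²)
((15 + 44)*(-75))/(-37332) + J(172)/34608 = ((15 + 44)*(-75))/(-37332) + (172*(1 + 2*172))/34608 = (59*(-75))*(-1/37332) + (172*(1 + 344))*(1/34608) = -4425*(-1/37332) + (172*345)*(1/34608) = 1475/12444 + 59340*(1/34608) = 1475/12444 + 4945/2884 = 8223685/4486062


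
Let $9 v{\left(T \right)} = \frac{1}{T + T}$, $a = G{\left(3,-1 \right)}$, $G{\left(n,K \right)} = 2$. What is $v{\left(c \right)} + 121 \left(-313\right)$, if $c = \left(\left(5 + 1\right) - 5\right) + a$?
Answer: $- \frac{2045141}{54} \approx -37873.0$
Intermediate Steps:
$a = 2$
$c = 3$ ($c = \left(\left(5 + 1\right) - 5\right) + 2 = \left(6 - 5\right) + 2 = 1 + 2 = 3$)
$v{\left(T \right)} = \frac{1}{18 T}$ ($v{\left(T \right)} = \frac{1}{9 \left(T + T\right)} = \frac{1}{9 \cdot 2 T} = \frac{\frac{1}{2} \frac{1}{T}}{9} = \frac{1}{18 T}$)
$v{\left(c \right)} + 121 \left(-313\right) = \frac{1}{18 \cdot 3} + 121 \left(-313\right) = \frac{1}{18} \cdot \frac{1}{3} - 37873 = \frac{1}{54} - 37873 = - \frac{2045141}{54}$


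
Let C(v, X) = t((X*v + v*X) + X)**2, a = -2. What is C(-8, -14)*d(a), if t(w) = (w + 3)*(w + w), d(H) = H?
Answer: -16006183200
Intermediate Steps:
t(w) = 2*w*(3 + w) (t(w) = (3 + w)*(2*w) = 2*w*(3 + w))
C(v, X) = 4*(X + 2*X*v)**2*(3 + X + 2*X*v)**2 (C(v, X) = (2*((X*v + v*X) + X)*(3 + ((X*v + v*X) + X)))**2 = (2*((X*v + X*v) + X)*(3 + ((X*v + X*v) + X)))**2 = (2*(2*X*v + X)*(3 + (2*X*v + X)))**2 = (2*(X + 2*X*v)*(3 + (X + 2*X*v)))**2 = (2*(X + 2*X*v)*(3 + X + 2*X*v))**2 = 4*(X + 2*X*v)**2*(3 + X + 2*X*v)**2)
C(-8, -14)*d(a) = (4*(-14)**2*(1 + 2*(-8))**2*(3 - 14*(1 + 2*(-8)))**2)*(-2) = (4*196*(1 - 16)**2*(3 - 14*(1 - 16))**2)*(-2) = (4*196*(-15)**2*(3 - 14*(-15))**2)*(-2) = (4*196*225*(3 + 210)**2)*(-2) = (4*196*225*213**2)*(-2) = (4*196*225*45369)*(-2) = 8003091600*(-2) = -16006183200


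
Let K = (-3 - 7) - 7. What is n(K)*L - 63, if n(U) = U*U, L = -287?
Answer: -83006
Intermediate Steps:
K = -17 (K = -10 - 7 = -17)
n(U) = U²
n(K)*L - 63 = (-17)²*(-287) - 63 = 289*(-287) - 63 = -82943 - 63 = -83006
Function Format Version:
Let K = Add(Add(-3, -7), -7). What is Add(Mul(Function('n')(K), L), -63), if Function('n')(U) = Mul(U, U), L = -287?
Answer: -83006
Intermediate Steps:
K = -17 (K = Add(-10, -7) = -17)
Function('n')(U) = Pow(U, 2)
Add(Mul(Function('n')(K), L), -63) = Add(Mul(Pow(-17, 2), -287), -63) = Add(Mul(289, -287), -63) = Add(-82943, -63) = -83006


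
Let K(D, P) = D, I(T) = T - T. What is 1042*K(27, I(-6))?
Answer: 28134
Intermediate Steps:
I(T) = 0
1042*K(27, I(-6)) = 1042*27 = 28134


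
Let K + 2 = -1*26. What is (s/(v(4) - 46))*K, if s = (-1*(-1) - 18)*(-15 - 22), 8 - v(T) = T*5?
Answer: 8806/29 ≈ 303.66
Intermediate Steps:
v(T) = 8 - 5*T (v(T) = 8 - T*5 = 8 - 5*T)
s = 629 (s = (1 - 18)*(-37) = -17*(-37) = 629)
K = -28 (K = -2 - 1*26 = -2 - 26 = -28)
(s/(v(4) - 46))*K = (629/((8 - 5*4) - 46))*(-28) = (629/((8 - 20) - 46))*(-28) = (629/(-12 - 46))*(-28) = (629/(-58))*(-28) = (629*(-1/58))*(-28) = -629/58*(-28) = 8806/29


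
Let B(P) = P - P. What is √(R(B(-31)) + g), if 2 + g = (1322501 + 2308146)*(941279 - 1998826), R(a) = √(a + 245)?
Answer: √(-3839579842911 + 7*√5) ≈ 1.9595e+6*I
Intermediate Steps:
B(P) = 0
R(a) = √(245 + a)
g = -3839579842911 (g = -2 + (1322501 + 2308146)*(941279 - 1998826) = -2 + 3630647*(-1057547) = -2 - 3839579842909 = -3839579842911)
√(R(B(-31)) + g) = √(√(245 + 0) - 3839579842911) = √(√245 - 3839579842911) = √(7*√5 - 3839579842911) = √(-3839579842911 + 7*√5)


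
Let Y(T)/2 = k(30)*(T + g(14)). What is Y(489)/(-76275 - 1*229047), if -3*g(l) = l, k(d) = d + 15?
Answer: -7265/50887 ≈ -0.14277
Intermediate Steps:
k(d) = 15 + d
g(l) = -l/3
Y(T) = -420 + 90*T (Y(T) = 2*((15 + 30)*(T - ⅓*14)) = 2*(45*(T - 14/3)) = 2*(45*(-14/3 + T)) = 2*(-210 + 45*T) = -420 + 90*T)
Y(489)/(-76275 - 1*229047) = (-420 + 90*489)/(-76275 - 1*229047) = (-420 + 44010)/(-76275 - 229047) = 43590/(-305322) = 43590*(-1/305322) = -7265/50887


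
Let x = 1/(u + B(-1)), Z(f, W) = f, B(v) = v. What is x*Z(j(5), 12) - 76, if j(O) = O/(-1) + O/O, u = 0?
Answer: -72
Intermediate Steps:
j(O) = 1 - O (j(O) = O*(-1) + 1 = -O + 1 = 1 - O)
x = -1 (x = 1/(0 - 1) = 1/(-1) = -1)
x*Z(j(5), 12) - 76 = -(1 - 1*5) - 76 = -(1 - 5) - 76 = -1*(-4) - 76 = 4 - 76 = -72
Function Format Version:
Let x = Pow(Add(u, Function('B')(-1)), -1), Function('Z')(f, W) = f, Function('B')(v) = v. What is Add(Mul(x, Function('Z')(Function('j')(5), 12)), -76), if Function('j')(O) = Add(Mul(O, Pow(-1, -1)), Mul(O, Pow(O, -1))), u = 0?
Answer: -72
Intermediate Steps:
Function('j')(O) = Add(1, Mul(-1, O)) (Function('j')(O) = Add(Mul(O, -1), 1) = Add(Mul(-1, O), 1) = Add(1, Mul(-1, O)))
x = -1 (x = Pow(Add(0, -1), -1) = Pow(-1, -1) = -1)
Add(Mul(x, Function('Z')(Function('j')(5), 12)), -76) = Add(Mul(-1, Add(1, Mul(-1, 5))), -76) = Add(Mul(-1, Add(1, -5)), -76) = Add(Mul(-1, -4), -76) = Add(4, -76) = -72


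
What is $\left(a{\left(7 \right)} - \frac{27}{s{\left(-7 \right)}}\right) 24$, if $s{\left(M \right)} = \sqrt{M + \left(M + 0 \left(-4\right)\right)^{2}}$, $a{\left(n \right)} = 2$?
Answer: $48 - \frac{108 \sqrt{42}}{7} \approx -51.989$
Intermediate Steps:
$s{\left(M \right)} = \sqrt{M + M^{2}}$ ($s{\left(M \right)} = \sqrt{M + \left(M + 0\right)^{2}} = \sqrt{M + M^{2}}$)
$\left(a{\left(7 \right)} - \frac{27}{s{\left(-7 \right)}}\right) 24 = \left(2 - \frac{27}{\sqrt{- 7 \left(1 - 7\right)}}\right) 24 = \left(2 - \frac{27}{\sqrt{\left(-7\right) \left(-6\right)}}\right) 24 = \left(2 - \frac{27}{\sqrt{42}}\right) 24 = \left(2 - 27 \frac{\sqrt{42}}{42}\right) 24 = \left(2 - \frac{9 \sqrt{42}}{14}\right) 24 = 48 - \frac{108 \sqrt{42}}{7}$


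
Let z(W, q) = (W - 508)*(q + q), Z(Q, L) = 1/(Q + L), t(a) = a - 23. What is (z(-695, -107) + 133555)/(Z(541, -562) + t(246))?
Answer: 8210937/4682 ≈ 1753.7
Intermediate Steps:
t(a) = -23 + a
Z(Q, L) = 1/(L + Q)
z(W, q) = 2*q*(-508 + W) (z(W, q) = (-508 + W)*(2*q) = 2*q*(-508 + W))
(z(-695, -107) + 133555)/(Z(541, -562) + t(246)) = (2*(-107)*(-508 - 695) + 133555)/(1/(-562 + 541) + (-23 + 246)) = (2*(-107)*(-1203) + 133555)/(1/(-21) + 223) = (257442 + 133555)/(-1/21 + 223) = 390997/(4682/21) = 390997*(21/4682) = 8210937/4682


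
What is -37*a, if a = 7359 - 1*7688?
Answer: 12173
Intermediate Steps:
a = -329 (a = 7359 - 7688 = -329)
-37*a = -37*(-329) = 12173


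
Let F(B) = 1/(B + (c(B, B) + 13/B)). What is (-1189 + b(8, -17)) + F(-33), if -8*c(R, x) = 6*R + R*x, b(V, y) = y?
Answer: -46092378/38219 ≈ -1206.0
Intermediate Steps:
c(R, x) = -3*R/4 - R*x/8 (c(R, x) = -(6*R + R*x)/8 = -3*R/4 - R*x/8)
F(B) = 1/(B + 13/B - B*(6 + B)/8) (F(B) = 1/(B + (-B*(6 + B)/8 + 13/B)) = 1/(B + (13/B - B*(6 + B)/8)) = 1/(B + 13/B - B*(6 + B)/8))
(-1189 + b(8, -17)) + F(-33) = (-1189 - 17) + 8*(-33)/(104 - 1*(-33)³ + 2*(-33)²) = -1206 + 8*(-33)/(104 - 1*(-35937) + 2*1089) = -1206 + 8*(-33)/(104 + 35937 + 2178) = -1206 + 8*(-33)/38219 = -1206 + 8*(-33)*(1/38219) = -1206 - 264/38219 = -46092378/38219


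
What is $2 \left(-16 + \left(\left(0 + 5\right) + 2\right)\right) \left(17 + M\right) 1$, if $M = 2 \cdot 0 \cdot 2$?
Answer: $-306$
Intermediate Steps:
$M = 0$ ($M = 0 \cdot 2 = 0$)
$2 \left(-16 + \left(\left(0 + 5\right) + 2\right)\right) \left(17 + M\right) 1 = 2 \left(-16 + \left(\left(0 + 5\right) + 2\right)\right) \left(17 + 0\right) 1 = 2 \left(-16 + \left(5 + 2\right)\right) 17 \cdot 1 = 2 \left(-16 + 7\right) 17 \cdot 1 = 2 \left(\left(-9\right) 17\right) 1 = 2 \left(-153\right) 1 = \left(-306\right) 1 = -306$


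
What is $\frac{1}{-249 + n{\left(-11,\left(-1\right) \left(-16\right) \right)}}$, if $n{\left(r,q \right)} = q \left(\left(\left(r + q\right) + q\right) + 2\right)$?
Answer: $\frac{1}{119} \approx 0.0084034$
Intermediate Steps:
$n{\left(r,q \right)} = q \left(2 + r + 2 q\right)$ ($n{\left(r,q \right)} = q \left(\left(\left(q + r\right) + q\right) + 2\right) = q \left(\left(r + 2 q\right) + 2\right) = q \left(2 + r + 2 q\right)$)
$\frac{1}{-249 + n{\left(-11,\left(-1\right) \left(-16\right) \right)}} = \frac{1}{-249 + \left(-1\right) \left(-16\right) \left(2 - 11 + 2 \left(\left(-1\right) \left(-16\right)\right)\right)} = \frac{1}{-249 + 16 \left(2 - 11 + 2 \cdot 16\right)} = \frac{1}{-249 + 16 \left(2 - 11 + 32\right)} = \frac{1}{-249 + 16 \cdot 23} = \frac{1}{-249 + 368} = \frac{1}{119}$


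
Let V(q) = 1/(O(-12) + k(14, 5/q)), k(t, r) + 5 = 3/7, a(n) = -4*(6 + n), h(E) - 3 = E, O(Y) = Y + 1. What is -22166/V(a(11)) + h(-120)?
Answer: 2415275/7 ≈ 3.4504e+5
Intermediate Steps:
O(Y) = 1 + Y
h(E) = 3 + E
a(n) = -24 - 4*n
k(t, r) = -32/7 (k(t, r) = -5 + 3/7 = -32/7)
V(q) = -7/109 (V(q) = 1/((1 - 12) - 32/7) = 1/(-11 - 32/7) = 1/(-109/7) = -7/109)
-22166/V(a(11)) + h(-120) = -22166/(-7/109) + (3 - 120) = -22166*(-109/7) - 117 = 2416094/7 - 117 = 2415275/7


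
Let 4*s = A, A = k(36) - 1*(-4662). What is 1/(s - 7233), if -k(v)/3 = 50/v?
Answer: -24/145645 ≈ -0.00016478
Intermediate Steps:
k(v) = -150/v
A = 27947/6 (A = -150/36 - 1*(-4662) = -150*1/36 + 4662 = -25/6 + 4662 = 27947/6 ≈ 4657.8)
s = 27947/24 (s = (1/4)*(27947/6) = 27947/24 ≈ 1164.5)
1/(s - 7233) = 1/(27947/24 - 7233) = 1/(-145645/24) = -24/145645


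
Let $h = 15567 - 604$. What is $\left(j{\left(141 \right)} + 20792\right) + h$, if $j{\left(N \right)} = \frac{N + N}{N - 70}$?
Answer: $\frac{2538887}{71} \approx 35759.0$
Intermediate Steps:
$h = 14963$
$j{\left(N \right)} = \frac{2 N}{-70 + N}$
$\left(j{\left(141 \right)} + 20792\right) + h = \left(2 \cdot 141 \frac{1}{-70 + 141} + 20792\right) + 14963 = \left(2 \cdot 141 \cdot \frac{1}{71} + 20792\right) + 14963 = \left(\frac{282}{71} + 20792\right) + 14963 = \frac{1476514}{71} + 14963 = \frac{2538887}{71}$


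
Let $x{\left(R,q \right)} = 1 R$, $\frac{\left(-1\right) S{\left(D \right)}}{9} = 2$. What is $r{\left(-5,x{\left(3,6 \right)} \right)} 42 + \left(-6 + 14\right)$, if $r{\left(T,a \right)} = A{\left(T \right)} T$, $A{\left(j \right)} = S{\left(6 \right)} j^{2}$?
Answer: $94508$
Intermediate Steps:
$S{\left(D \right)} = -18$ ($S{\left(D \right)} = \left(-9\right) 2 = -18$)
$x{\left(R,q \right)} = R$
$A{\left(j \right)} = - 18 j^{2}$
$r{\left(T,a \right)} = - 18 T^{3}$ ($r{\left(T,a \right)} = - 18 T^{2} T = - 18 T^{3}$)
$r{\left(-5,x{\left(3,6 \right)} \right)} 42 + \left(-6 + 14\right) = - 18 \left(-5\right)^{3} \cdot 42 + \left(-6 + 14\right) = \left(-18\right) \left(-125\right) 42 + 8 = 2250 \cdot 42 + 8 = 94500 + 8 = 94508$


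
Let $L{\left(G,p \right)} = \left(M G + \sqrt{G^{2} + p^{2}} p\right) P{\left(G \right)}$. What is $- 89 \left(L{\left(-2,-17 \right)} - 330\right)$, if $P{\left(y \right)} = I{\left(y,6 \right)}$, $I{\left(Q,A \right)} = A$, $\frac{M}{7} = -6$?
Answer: $-15486 + 9078 \sqrt{293} \approx 1.399 \cdot 10^{5}$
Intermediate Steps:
$M = -42$ ($M = 7 \left(-6\right) = -42$)
$P{\left(y \right)} = 6$
$L{\left(G,p \right)} = - 252 G + 6 p \sqrt{G^{2} + p^{2}}$ ($L{\left(G,p \right)} = \left(- 42 G + \sqrt{G^{2} + p^{2}} p\right) 6 = \left(- 42 G + p \sqrt{G^{2} + p^{2}}\right) 6 = - 252 G + 6 p \sqrt{G^{2} + p^{2}}$)
$- 89 \left(L{\left(-2,-17 \right)} - 330\right) = - 89 \left(\left(\left(-252\right) \left(-2\right) + 6 \left(-17\right) \sqrt{\left(-2\right)^{2} + \left(-17\right)^{2}}\right) - 330\right) = - 89 \left(\left(504 + 6 \left(-17\right) \sqrt{4 + 289}\right) - 330\right) = - 89 \left(\left(504 + 6 \left(-17\right) \sqrt{293}\right) - 330\right) = - 89 \left(\left(504 - 102 \sqrt{293}\right) - 330\right) = - 89 \left(174 - 102 \sqrt{293}\right) = -15486 + 9078 \sqrt{293}$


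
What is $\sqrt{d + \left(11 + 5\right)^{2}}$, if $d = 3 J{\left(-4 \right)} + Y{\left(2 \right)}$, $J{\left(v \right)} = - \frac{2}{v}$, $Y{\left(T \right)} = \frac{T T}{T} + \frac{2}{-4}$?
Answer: $\sqrt{259} \approx 16.093$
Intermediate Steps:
$Y{\left(T \right)} = - \frac{1}{2} + T$ ($Y{\left(T \right)} = \frac{T^{2}}{T} + 2 \left(- \frac{1}{4}\right) = T - \frac{1}{2} = - \frac{1}{2} + T$)
$d = 3$ ($d = 3 \left(- \frac{2}{-4}\right) + \left(- \frac{1}{2} + 2\right) = 3 \left(\left(-2\right) \left(- \frac{1}{4}\right)\right) + \frac{3}{2} = 3 \cdot \frac{1}{2} + \frac{3}{2} = \frac{3}{2} + \frac{3}{2} = 3$)
$\sqrt{d + \left(11 + 5\right)^{2}} = \sqrt{3 + \left(11 + 5\right)^{2}} = \sqrt{3 + 16^{2}} = \sqrt{3 + 256} = \sqrt{259}$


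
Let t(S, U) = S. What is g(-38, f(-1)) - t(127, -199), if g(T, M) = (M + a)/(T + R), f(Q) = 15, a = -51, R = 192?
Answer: -9797/77 ≈ -127.23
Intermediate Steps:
g(T, M) = (-51 + M)/(192 + T) (g(T, M) = (M - 51)/(T + 192) = (-51 + M)/(192 + T))
g(-38, f(-1)) - t(127, -199) = (-51 + 15)/(192 - 38) - 1*127 = -36/154 - 127 = (1/154)*(-36) - 127 = -18/77 - 127 = -9797/77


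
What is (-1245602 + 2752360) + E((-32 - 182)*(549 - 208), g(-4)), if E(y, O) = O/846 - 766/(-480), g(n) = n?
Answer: 50988744563/33840 ≈ 1.5068e+6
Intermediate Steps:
E(y, O) = 383/240 + O/846 (E(y, O) = O*(1/846) - 766*(-1/480) = O/846 + 383/240 = 383/240 + O/846)
(-1245602 + 2752360) + E((-32 - 182)*(549 - 208), g(-4)) = (-1245602 + 2752360) + (383/240 + (1/846)*(-4)) = 1506758 + (383/240 - 2/423) = 1506758 + 53843/33840 = 50988744563/33840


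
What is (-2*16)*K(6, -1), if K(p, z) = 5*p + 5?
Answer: -1120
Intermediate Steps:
K(p, z) = 5 + 5*p
(-2*16)*K(6, -1) = (-2*16)*(5 + 5*6) = -32*(5 + 30) = -32*35 = -1120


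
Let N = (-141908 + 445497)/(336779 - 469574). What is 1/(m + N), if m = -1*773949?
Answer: -10215/7905912388 ≈ -1.2921e-6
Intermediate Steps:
N = -23353/10215 (N = 303589/(-132795) = 303589*(-1/132795) = -23353/10215 ≈ -2.2861)
m = -773949
1/(m + N) = 1/(-773949 - 23353/10215) = 1/(-7905912388/10215) = -10215/7905912388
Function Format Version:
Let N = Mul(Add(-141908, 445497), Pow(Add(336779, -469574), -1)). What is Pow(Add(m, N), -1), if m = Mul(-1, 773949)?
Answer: Rational(-10215, 7905912388) ≈ -1.2921e-6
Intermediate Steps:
N = Rational(-23353, 10215) (N = Mul(303589, Pow(-132795, -1)) = Mul(303589, Rational(-1, 132795)) = Rational(-23353, 10215) ≈ -2.2861)
m = -773949
Pow(Add(m, N), -1) = Pow(Add(-773949, Rational(-23353, 10215)), -1) = Pow(Rational(-7905912388, 10215), -1) = Rational(-10215, 7905912388)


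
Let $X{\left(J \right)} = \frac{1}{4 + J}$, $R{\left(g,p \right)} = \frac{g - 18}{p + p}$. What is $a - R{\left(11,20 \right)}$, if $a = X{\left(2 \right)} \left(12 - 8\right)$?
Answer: $\frac{101}{120} \approx 0.84167$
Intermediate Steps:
$R{\left(g,p \right)} = \frac{-18 + g}{2 p}$
$a = \frac{2}{3}$ ($a = \frac{12 - 8}{4 + 2} = \frac{1}{6} \cdot 4 = \frac{2}{3} \approx 0.66667$)
$a - R{\left(11,20 \right)} = \frac{2}{3} - \frac{-18 + 11}{2 \cdot 20} = \frac{2}{3} - \frac{1}{2} \cdot \frac{1}{20} \left(-7\right) = \frac{2}{3} - - \frac{7}{40} = \frac{2}{3} + \frac{7}{40} = \frac{101}{120}$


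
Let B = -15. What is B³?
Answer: -3375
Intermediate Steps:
B³ = (-15)³ = -3375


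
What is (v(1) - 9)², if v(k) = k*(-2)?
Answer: 121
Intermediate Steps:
v(k) = -2*k
(v(1) - 9)² = (-2*1 - 9)² = (-2 - 9)² = (-11)² = 121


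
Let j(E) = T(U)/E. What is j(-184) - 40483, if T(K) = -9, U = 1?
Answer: -7448863/184 ≈ -40483.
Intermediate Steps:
j(E) = -9/E
j(-184) - 40483 = -9/(-184) - 40483 = -9*(-1/184) - 40483 = 9/184 - 40483 = -7448863/184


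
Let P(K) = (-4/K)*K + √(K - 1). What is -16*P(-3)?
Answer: 64 - 32*I ≈ 64.0 - 32.0*I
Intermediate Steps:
P(K) = -4 + √(-1 + K)
-16*P(-3) = -16*(-4 + √(-1 - 3)) = -16*(-4 + √(-4)) = -16*(-4 + 2*I) = 64 - 32*I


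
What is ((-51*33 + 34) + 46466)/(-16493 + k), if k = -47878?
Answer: -14939/21457 ≈ -0.69623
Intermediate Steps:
((-51*33 + 34) + 46466)/(-16493 + k) = ((-51*33 + 34) + 46466)/(-16493 - 47878) = ((-1683 + 34) + 46466)/(-64371) = (-1649 + 46466)*(-1/64371) = 44817*(-1/64371) = -14939/21457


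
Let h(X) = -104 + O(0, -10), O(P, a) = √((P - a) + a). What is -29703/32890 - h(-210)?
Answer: 3390857/32890 ≈ 103.10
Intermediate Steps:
O(P, a) = √P
h(X) = -104 (h(X) = -104 + √0 = -104 + 0 = -104)
-29703/32890 - h(-210) = -29703/32890 - 1*(-104) = -29703*1/32890 + 104 = -29703/32890 + 104 = 3390857/32890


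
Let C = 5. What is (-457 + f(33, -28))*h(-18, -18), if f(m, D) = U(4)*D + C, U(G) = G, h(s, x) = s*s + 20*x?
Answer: 20304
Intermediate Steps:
h(s, x) = s**2 + 20*x
f(m, D) = 5 + 4*D (f(m, D) = 4*D + 5 = 5 + 4*D)
(-457 + f(33, -28))*h(-18, -18) = (-457 + (5 + 4*(-28)))*((-18)**2 + 20*(-18)) = (-457 + (5 - 112))*(324 - 360) = (-457 - 107)*(-36) = -564*(-36) = 20304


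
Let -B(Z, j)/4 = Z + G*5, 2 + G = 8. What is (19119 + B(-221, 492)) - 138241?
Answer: -118358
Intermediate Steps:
G = 6 (G = -2 + 8 = 6)
B(Z, j) = -120 - 4*Z (B(Z, j) = -4*(Z + 6*5) = -4*(Z + 30) = -4*(30 + Z) = -120 - 4*Z)
(19119 + B(-221, 492)) - 138241 = (19119 + (-120 - 4*(-221))) - 138241 = (19119 + (-120 + 884)) - 138241 = (19119 + 764) - 138241 = 19883 - 138241 = -118358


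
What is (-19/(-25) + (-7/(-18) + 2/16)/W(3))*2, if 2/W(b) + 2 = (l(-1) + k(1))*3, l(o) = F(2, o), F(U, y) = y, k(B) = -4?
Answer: -12989/1800 ≈ -7.2161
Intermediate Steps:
l(o) = o
W(b) = -2/17 (W(b) = 2/(-2 + (-1 - 4)*3) = 2/(-2 - 5*3) = 2/(-2 - 15) = 2/(-17) = 2*(-1/17) = -2/17)
(-19/(-25) + (-7/(-18) + 2/16)/W(3))*2 = (-19/(-25) + (-7/(-18) + 2/16)/(-2/17))*2 = (-19*(-1/25) + (-7*(-1/18) + 2*(1/16))*(-17/2))*2 = (19/25 + (7/18 + 1/8)*(-17/2))*2 = (19/25 + (37/72)*(-17/2))*2 = (19/25 - 629/144)*2 = -12989/3600*2 = -12989/1800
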